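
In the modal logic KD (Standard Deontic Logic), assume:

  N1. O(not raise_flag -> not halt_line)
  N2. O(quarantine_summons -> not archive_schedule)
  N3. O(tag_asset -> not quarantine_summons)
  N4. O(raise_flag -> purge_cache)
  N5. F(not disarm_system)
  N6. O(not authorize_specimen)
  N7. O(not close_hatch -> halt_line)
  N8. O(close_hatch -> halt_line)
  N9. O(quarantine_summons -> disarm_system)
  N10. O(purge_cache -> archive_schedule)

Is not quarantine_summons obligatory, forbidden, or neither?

Premises 7 and 8 cover both cases: O(not close_hatch -> halt_line) and O(close_hatch -> halt_line). Since not close_hatch ∨ close_hatch is a tautology, O(halt_line) follows.
Premise 1 is O(not raise_flag -> not halt_line); contrapositively O(halt_line -> raise_flag). Since O(halt_line) holds, K gives O(raise_flag).
With premise 4, O(raise_flag -> purge_cache), the K-axiom yields O(purge_cache).
Premise 10 is O(purge_cache -> archive_schedule); since O(purge_cache), deontic closure gives O(archive_schedule).
The contrapositive of premise 2 (O(quarantine_summons -> not archive_schedule)) is O(archive_schedule -> not quarantine_summons), and O(archive_schedule) is already established, so O(not quarantine_summons).
Premises 3, 5, 6, 9 do not contribute to this derivation.
Hence not quarantine_summons is obligatory.

Obligatory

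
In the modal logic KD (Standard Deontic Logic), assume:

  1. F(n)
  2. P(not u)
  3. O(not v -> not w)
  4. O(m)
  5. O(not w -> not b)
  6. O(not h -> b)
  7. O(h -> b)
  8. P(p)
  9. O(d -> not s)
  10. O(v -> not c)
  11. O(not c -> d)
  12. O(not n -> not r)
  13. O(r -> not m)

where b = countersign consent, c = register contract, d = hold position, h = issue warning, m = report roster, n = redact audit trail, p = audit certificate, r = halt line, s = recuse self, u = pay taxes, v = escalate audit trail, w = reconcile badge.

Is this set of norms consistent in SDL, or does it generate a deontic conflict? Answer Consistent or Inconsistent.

Consistent

Premise 13 is O(r -> not m), but O(r) is not derivable from the premises, so it does not yield O(not m).
So O(not m) is not derivable, and the apparent clash with O(m) does not arise.
A world satisfying every obligation exists (e.g. b=true, c=false, d=true, h=false, m=true, n=false, p=false, r=false, s=false, u=false, v=true, w=true); no atom is both obligatory and forbidden, so the set is consistent.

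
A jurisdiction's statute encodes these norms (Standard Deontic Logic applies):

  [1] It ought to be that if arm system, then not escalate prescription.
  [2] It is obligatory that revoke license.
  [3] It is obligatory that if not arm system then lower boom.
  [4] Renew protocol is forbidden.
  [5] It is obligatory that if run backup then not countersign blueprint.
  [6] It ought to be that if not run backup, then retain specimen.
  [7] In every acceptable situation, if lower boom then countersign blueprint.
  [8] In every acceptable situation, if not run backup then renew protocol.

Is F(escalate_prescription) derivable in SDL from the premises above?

Yes

Premise 4, F(renew_protocol), is equivalent to O(¬renew_protocol).
Premise 8, O(¬run_backup → renew_protocol), contraposes to O(¬renew_protocol → run_backup); with O(¬renew_protocol) we get O(run_backup).
Applying K to premise 5 (O(run_backup → ¬countersign_blueprint)) and O(run_backup) yields O(¬countersign_blueprint).
The contrapositive of premise 7 (O(lower_boom → countersign_blueprint)) is O(¬countersign_blueprint → ¬lower_boom), and O(¬countersign_blueprint) is already established, so O(¬lower_boom).
Premise 3, O(¬arm_system → lower_boom), contraposes to O(¬lower_boom → arm_system); with O(¬lower_boom) we get O(arm_system).
Applying K to premise 1 (O(arm_system → ¬escalate_prescription)) and O(arm_system) yields O(¬escalate_prescription).
Premises 2, 6 do not contribute to this derivation.
So O(¬escalate_prescription) holds, i.e. F(escalate_prescription). The claim follows.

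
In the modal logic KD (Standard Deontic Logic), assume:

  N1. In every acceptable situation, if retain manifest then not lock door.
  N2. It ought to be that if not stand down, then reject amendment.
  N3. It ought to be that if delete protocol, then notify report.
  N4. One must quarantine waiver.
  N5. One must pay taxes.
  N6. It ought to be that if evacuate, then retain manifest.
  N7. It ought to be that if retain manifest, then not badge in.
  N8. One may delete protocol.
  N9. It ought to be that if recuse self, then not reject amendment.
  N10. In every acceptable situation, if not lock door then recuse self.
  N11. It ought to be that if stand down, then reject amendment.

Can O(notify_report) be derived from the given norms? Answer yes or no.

Premise 3 is O(delete_protocol → notify_report), but O(delete_protocol) is not derivable from the premises (the permission P(delete_protocol) asserts only ¬O(¬delete_protocol), not O(delete_protocol)), so it does not yield O(notify_report).
No other premise forces O(notify_report). An ideal world satisfying every premise can still have notify_report false, so O(notify_report) is not derivable.

No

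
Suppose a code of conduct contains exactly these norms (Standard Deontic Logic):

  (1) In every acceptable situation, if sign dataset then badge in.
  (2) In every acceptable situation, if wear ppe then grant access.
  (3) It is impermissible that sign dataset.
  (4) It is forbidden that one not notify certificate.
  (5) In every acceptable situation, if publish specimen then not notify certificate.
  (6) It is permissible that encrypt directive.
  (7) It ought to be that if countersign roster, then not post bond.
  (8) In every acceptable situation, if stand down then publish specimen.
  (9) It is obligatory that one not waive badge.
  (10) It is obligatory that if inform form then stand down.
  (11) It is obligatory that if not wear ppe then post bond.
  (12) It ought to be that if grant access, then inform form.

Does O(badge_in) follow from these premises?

Premise 1 is O(sign_dataset → badge_in), but O(sign_dataset) is not derivable from the premises, so it does not yield O(badge_in).
No other premise forces O(badge_in). An ideal world satisfying every premise can still have badge_in false, so O(badge_in) is not derivable.

No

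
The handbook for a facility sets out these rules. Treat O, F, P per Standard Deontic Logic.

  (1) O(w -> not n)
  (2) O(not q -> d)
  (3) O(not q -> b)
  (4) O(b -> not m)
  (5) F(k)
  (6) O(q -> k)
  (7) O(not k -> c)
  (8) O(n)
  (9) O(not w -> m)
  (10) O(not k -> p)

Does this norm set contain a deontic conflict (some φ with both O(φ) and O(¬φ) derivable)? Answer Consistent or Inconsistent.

From premise 8 we have O(n).
Premise 1, O(w -> not n), contraposes to O(n -> not w); with O(n) we get O(not w).
With premise 9, O(not w -> m), the K-axiom yields O(m).
Premise 4, O(b -> not m), contraposes to O(m -> not b); with O(m) we get O(not b).
The contrapositive of premise 3 (O(not q -> b)) is O(not b -> q), and O(not b) is already established, so O(q).
Applying K to premise 6 (O(q -> k)) and O(q) yields O(k).
Yet premise 5 is F(k), i.e. O(not k).
We now have both O(k) and O(not k) — k is simultaneously obligatory and forbidden, violating the D-axiom.

Inconsistent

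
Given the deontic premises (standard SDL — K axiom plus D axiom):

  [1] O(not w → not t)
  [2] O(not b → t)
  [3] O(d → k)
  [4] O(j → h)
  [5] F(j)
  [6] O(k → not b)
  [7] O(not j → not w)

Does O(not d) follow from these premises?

F(j) at premise 5 means O(not j).
With premise 7, O(not j → not w), the K-axiom yields O(not w).
With premise 1, O(not w → not t), the K-axiom yields O(not t).
Premise 2, O(not b → t), contraposes to O(not t → b); with O(not t) we get O(b).
The contrapositive of premise 6 (O(k → not b)) is O(b → not k), and O(b) is already established, so O(not k).
Premise 3 is O(d → k); contrapositively O(not k → not d). Since O(not k) holds, K gives O(not d).
Premise 4 does not contribute to this derivation.
So O(not d) follows.

Yes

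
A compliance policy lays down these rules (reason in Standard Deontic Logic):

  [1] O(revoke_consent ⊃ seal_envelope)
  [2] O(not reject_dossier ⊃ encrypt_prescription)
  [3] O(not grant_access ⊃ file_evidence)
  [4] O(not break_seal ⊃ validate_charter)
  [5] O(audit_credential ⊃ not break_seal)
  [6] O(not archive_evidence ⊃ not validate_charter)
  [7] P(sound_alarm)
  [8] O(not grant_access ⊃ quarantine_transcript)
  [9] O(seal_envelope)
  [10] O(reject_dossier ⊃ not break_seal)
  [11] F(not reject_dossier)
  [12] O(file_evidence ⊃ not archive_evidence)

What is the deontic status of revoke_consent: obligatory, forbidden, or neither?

Neither

Premise 1 is O(revoke_consent ⊃ seal_envelope); even if O(seal_envelope) held, inferring O(revoke_consent) would be affirming the consequent — invalid.
No premise or chain of K-axiom applications forces O(revoke_consent), and none forces O(not revoke_consent). So revoke_consent is neither obligatory nor forbidden under these norms.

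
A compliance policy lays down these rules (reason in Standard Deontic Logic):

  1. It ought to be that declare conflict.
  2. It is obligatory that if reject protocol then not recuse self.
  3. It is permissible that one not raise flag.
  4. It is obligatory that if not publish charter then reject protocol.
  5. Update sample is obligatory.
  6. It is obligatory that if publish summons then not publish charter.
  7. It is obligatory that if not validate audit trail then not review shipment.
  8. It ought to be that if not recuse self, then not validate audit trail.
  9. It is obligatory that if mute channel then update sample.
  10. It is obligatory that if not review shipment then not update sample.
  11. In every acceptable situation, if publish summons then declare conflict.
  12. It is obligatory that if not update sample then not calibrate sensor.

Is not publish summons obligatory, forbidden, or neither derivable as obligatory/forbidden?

Obligatory

Premise 5 gives O(update_sample).
Premise 10 is O(¬review_shipment → ¬update_sample); contrapositively O(update_sample → review_shipment). Since O(update_sample) holds, K gives O(review_shipment).
Premise 7, O(¬validate_audit_trail → ¬review_shipment), contraposes to O(review_shipment → validate_audit_trail); with O(review_shipment) we get O(validate_audit_trail).
The contrapositive of premise 8 (O(¬recuse_self → ¬validate_audit_trail)) is O(validate_audit_trail → recuse_self), and O(validate_audit_trail) is already established, so O(recuse_self).
Premise 2 is O(reject_protocol → ¬recuse_self); contrapositively O(recuse_self → ¬reject_protocol). Since O(recuse_self) holds, K gives O(¬reject_protocol).
The contrapositive of premise 4 (O(¬publish_charter → reject_protocol)) is O(¬reject_protocol → publish_charter), and O(¬reject_protocol) is already established, so O(publish_charter).
Premise 6 is O(publish_summons → ¬publish_charter); contrapositively O(publish_charter → ¬publish_summons). Since O(publish_charter) holds, K gives O(¬publish_summons).
Premises 1, 3, 9, 11, 12 do not contribute to this derivation.
Hence ¬publish_summons is obligatory.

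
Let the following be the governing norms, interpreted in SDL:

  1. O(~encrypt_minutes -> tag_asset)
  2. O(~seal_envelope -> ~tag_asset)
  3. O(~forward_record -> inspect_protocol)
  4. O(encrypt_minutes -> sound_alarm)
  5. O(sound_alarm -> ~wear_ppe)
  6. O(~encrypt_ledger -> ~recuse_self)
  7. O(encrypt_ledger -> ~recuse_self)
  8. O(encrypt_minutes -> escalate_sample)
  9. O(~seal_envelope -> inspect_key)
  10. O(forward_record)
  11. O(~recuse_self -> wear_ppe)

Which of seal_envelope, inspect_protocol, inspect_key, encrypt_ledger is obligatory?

Premises 7 and 6 are O(encrypt_ledger -> ~recuse_self) and O(~encrypt_ledger -> ~recuse_self); every ideal world satisfies encrypt_ledger or ~encrypt_ledger, so in either case ~recuse_self holds — hence O(~recuse_self).
With premise 11, O(~recuse_self -> wear_ppe), the K-axiom yields O(wear_ppe).
Premise 5, O(sound_alarm -> ~wear_ppe), contraposes to O(wear_ppe -> ~sound_alarm); with O(wear_ppe) we get O(~sound_alarm).
Premise 4, O(encrypt_minutes -> sound_alarm), contraposes to O(~sound_alarm -> ~encrypt_minutes); with O(~sound_alarm) we get O(~encrypt_minutes).
Premise 1 is O(~encrypt_minutes -> tag_asset); since O(~encrypt_minutes), deontic closure gives O(tag_asset).
The contrapositive of premise 2 (O(~seal_envelope -> ~tag_asset)) is O(tag_asset -> seal_envelope), and O(tag_asset) is already established, so O(seal_envelope).
So O(seal_envelope) holds — seal_envelope is obligatory. None of the other listed options is made obligatory by any chain of premises.

seal_envelope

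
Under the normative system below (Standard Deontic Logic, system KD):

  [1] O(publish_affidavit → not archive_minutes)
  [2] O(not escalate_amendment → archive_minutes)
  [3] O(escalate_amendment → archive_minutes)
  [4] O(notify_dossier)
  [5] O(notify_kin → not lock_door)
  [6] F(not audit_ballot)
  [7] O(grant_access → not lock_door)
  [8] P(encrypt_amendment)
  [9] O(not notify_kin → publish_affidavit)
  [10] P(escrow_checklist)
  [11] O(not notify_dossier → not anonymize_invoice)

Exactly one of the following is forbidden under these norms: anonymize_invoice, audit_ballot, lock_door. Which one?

By case analysis on escalate_amendment: premise 3 gives O(escalate_amendment → archive_minutes) and premise 2 gives O(not escalate_amendment → archive_minutes), so O(archive_minutes) either way.
Premise 1, O(publish_affidavit → not archive_minutes), contraposes to O(archive_minutes → not publish_affidavit); with O(archive_minutes) we get O(not publish_affidavit).
Premise 9 is O(not notify_kin → publish_affidavit); contrapositively O(not publish_affidavit → notify_kin). Since O(not publish_affidavit) holds, K gives O(notify_kin).
With premise 5, O(notify_kin → not lock_door), the K-axiom yields O(not lock_door).
So O(not lock_door) holds, i.e. lock_door is forbidden. None of the other listed options is forbidden under the premises.

lock_door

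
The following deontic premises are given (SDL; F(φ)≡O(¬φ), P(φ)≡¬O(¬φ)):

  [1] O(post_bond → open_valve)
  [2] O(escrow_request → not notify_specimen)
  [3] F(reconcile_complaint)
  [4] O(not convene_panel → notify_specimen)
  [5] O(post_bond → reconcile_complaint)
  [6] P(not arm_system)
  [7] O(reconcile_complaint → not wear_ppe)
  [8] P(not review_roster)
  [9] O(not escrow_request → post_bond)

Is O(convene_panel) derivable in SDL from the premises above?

F(reconcile_complaint) at premise 3 means O(not reconcile_complaint).
The contrapositive of premise 5 (O(post_bond → reconcile_complaint)) is O(not reconcile_complaint → not post_bond), and O(not reconcile_complaint) is already established, so O(not post_bond).
Premise 9 is O(not escrow_request → post_bond); contrapositively O(not post_bond → escrow_request). Since O(not post_bond) holds, K gives O(escrow_request).
From O(escrow_request) and premise 2, O(escrow_request → not notify_specimen), we obtain O(not notify_specimen).
Premise 4, O(not convene_panel → notify_specimen), contraposes to O(not notify_specimen → convene_panel); with O(not notify_specimen) we get O(convene_panel).
Premises 1, 6, 7, 8 do not contribute to this derivation.
So O(convene_panel) follows.

Yes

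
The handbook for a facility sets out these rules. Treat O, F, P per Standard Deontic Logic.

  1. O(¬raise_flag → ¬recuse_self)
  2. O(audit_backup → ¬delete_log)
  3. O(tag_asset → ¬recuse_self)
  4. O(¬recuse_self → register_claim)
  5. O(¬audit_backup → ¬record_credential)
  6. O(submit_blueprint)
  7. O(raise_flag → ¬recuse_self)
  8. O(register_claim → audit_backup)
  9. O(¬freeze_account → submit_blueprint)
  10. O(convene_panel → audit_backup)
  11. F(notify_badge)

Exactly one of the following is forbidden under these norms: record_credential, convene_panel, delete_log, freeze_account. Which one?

Premises 1 and 7 cover both cases: O(¬raise_flag → ¬recuse_self) and O(raise_flag → ¬recuse_self). Since ¬raise_flag ∨ raise_flag is a tautology, O(¬recuse_self) follows.
Applying K to premise 4 (O(¬recuse_self → register_claim)) and O(¬recuse_self) yields O(register_claim).
From O(register_claim) and premise 8, O(register_claim → audit_backup), we obtain O(audit_backup).
From O(audit_backup) and premise 2, O(audit_backup → ¬delete_log), we obtain O(¬delete_log).
So O(¬delete_log) holds, i.e. delete_log is forbidden. None of the other listed options is forbidden under the premises.

delete_log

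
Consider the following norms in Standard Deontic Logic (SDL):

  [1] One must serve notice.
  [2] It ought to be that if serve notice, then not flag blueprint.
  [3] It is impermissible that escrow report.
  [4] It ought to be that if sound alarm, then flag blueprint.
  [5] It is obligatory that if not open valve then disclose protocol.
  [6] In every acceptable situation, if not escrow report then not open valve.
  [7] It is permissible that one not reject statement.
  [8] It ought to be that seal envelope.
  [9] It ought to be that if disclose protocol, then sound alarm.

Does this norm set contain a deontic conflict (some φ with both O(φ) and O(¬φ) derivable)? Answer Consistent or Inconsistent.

Inconsistent

Premise 3, F(escrow_report), is equivalent to O(¬escrow_report).
From O(¬escrow_report) and premise 6, O(¬escrow_report → ¬open_valve), we obtain O(¬open_valve).
Premise 5 is O(¬open_valve → disclose_protocol); since O(¬open_valve), deontic closure gives O(disclose_protocol).
Premise 9 is O(disclose_protocol → sound_alarm); since O(disclose_protocol), deontic closure gives O(sound_alarm).
Applying K to premise 4 (O(sound_alarm → flag_blueprint)) and O(sound_alarm) yields O(flag_blueprint).
Premise 2 is O(serve_notice → ¬flag_blueprint); contrapositively O(flag_blueprint → ¬serve_notice). Since O(flag_blueprint) holds, K gives O(¬serve_notice).
Yet premise 1 states O(serve_notice).
We now have both O(¬serve_notice) and O(serve_notice) — serve_notice is simultaneously obligatory and forbidden, violating the D-axiom.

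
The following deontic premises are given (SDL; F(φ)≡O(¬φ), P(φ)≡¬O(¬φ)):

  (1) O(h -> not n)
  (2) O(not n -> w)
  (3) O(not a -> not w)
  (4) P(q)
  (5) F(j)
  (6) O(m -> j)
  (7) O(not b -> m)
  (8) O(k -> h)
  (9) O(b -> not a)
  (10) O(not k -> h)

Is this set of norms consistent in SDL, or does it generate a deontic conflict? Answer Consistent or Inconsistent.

Premises 10 and 8 cover both cases: O(not k -> h) and O(k -> h). Since not k ∨ k is a tautology, O(h) follows.
Applying K to premise 1 (O(h -> not n)) and O(h) yields O(not n).
From O(not n) and premise 2, O(not n -> w), we obtain O(w).
The contrapositive of premise 3 (O(not a -> not w)) is O(w -> a), and O(w) is already established, so O(a).
The contrapositive of premise 9 (O(b -> not a)) is O(a -> not b), and O(a) is already established, so O(not b).
Applying K to premise 7 (O(not b -> m)) and O(not b) yields O(m).
From O(m) and premise 6, O(m -> j), we obtain O(j).
However, F(j) at premise 5 amounts to O(not j).
We now have both O(j) and O(not j) — j is simultaneously obligatory and forbidden, violating the D-axiom.

Inconsistent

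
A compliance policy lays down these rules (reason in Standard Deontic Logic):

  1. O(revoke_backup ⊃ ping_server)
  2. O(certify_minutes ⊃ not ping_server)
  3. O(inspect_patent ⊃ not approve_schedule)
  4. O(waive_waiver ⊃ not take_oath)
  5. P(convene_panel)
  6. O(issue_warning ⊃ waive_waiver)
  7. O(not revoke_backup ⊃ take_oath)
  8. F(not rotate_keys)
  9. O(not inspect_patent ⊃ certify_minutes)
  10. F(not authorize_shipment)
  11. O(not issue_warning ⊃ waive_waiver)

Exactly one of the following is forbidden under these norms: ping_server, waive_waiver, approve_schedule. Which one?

approve_schedule

By case analysis on not issue_warning: premise 11 gives O(not issue_warning ⊃ waive_waiver) and premise 6 gives O(issue_warning ⊃ waive_waiver), so O(waive_waiver) either way.
From O(waive_waiver) and premise 4, O(waive_waiver ⊃ not take_oath), we obtain O(not take_oath).
The contrapositive of premise 7 (O(not revoke_backup ⊃ take_oath)) is O(not take_oath ⊃ revoke_backup), and O(not take_oath) is already established, so O(revoke_backup).
With premise 1, O(revoke_backup ⊃ ping_server), the K-axiom yields O(ping_server).
Premise 2, O(certify_minutes ⊃ not ping_server), contraposes to O(ping_server ⊃ not certify_minutes); with O(ping_server) we get O(not certify_minutes).
Premise 9 is O(not inspect_patent ⊃ certify_minutes); contrapositively O(not certify_minutes ⊃ inspect_patent). Since O(not certify_minutes) holds, K gives O(inspect_patent).
Applying K to premise 3 (O(inspect_patent ⊃ not approve_schedule)) and O(inspect_patent) yields O(not approve_schedule).
So O(not approve_schedule) holds, i.e. approve_schedule is forbidden. None of the other listed options is forbidden under the premises.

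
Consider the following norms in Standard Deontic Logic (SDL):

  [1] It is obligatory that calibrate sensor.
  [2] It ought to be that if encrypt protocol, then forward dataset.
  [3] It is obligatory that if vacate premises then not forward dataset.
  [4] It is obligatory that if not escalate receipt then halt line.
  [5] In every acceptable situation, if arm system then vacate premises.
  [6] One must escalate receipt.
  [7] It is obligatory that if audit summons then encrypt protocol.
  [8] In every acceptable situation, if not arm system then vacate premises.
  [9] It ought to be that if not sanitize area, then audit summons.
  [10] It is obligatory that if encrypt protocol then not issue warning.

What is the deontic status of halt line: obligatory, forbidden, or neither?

Neither

Premise 4 is O(¬escalate_receipt → halt_line), but O(¬escalate_receipt) is not derivable from the premises, so it does not yield O(halt_line).
No premise or chain of K-axiom applications forces O(halt_line), and none forces O(¬halt_line). So halt_line is neither obligatory nor forbidden under these norms.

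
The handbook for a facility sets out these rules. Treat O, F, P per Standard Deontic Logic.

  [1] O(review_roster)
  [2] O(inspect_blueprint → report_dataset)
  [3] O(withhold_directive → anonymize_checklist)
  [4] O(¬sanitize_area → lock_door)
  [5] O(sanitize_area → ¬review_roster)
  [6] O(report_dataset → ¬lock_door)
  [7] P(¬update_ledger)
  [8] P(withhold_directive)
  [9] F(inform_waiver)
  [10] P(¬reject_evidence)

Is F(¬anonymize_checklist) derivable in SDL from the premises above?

Premise 3 is O(withhold_directive → anonymize_checklist), but O(withhold_directive) is not derivable from the premises (the permission P(withhold_directive) asserts only ¬O(¬withhold_directive), not O(withhold_directive)), so it does not yield O(anonymize_checklist).
No other premise forces O(anonymize_checklist). An ideal world satisfying every premise can still have ¬anonymize_checklist true, so F(¬anonymize_checklist) is not derivable.

No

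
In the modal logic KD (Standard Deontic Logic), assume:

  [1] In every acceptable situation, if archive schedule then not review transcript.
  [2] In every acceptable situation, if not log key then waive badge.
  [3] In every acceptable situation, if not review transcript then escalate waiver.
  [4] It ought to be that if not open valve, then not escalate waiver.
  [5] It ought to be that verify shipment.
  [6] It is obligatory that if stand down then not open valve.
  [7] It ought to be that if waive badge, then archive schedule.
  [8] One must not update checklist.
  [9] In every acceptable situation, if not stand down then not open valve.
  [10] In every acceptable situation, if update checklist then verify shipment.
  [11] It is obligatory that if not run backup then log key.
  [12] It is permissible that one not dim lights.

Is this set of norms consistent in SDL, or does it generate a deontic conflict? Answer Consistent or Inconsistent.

Premise 10 is O(update_checklist → verify_shipment); even if O(verify_shipment) held, inferring O(update_checklist) would be affirming the consequent — invalid.
So O(update_checklist) is not derivable, and the apparent clash with O(¬update_checklist) does not arise.
A world satisfying every obligation exists (e.g. archive_schedule=false, dim_lights=false, escalate_waiver=false, log_key=true, open_valve=false, review_transcript=true, run_backup=false, stand_down=false, update_checklist=false, verify_shipment=true, waive_badge=false); no atom is both obligatory and forbidden, so the set is consistent.

Consistent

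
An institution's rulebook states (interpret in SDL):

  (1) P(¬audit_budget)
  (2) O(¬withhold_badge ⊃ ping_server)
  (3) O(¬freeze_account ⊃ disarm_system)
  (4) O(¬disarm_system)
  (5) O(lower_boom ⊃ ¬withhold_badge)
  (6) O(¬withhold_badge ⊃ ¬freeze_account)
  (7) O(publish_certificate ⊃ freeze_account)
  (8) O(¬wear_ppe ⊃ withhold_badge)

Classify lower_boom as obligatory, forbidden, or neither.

Premise 4 gives O(¬disarm_system).
Premise 3 is O(¬freeze_account ⊃ disarm_system); contrapositively O(¬disarm_system ⊃ freeze_account). Since O(¬disarm_system) holds, K gives O(freeze_account).
Premise 6 is O(¬withhold_badge ⊃ ¬freeze_account); contrapositively O(freeze_account ⊃ withhold_badge). Since O(freeze_account) holds, K gives O(withhold_badge).
Premise 5, O(lower_boom ⊃ ¬withhold_badge), contraposes to O(withhold_badge ⊃ ¬lower_boom); with O(withhold_badge) we get O(¬lower_boom).
Premises 1, 2, 7, 8 do not contribute to this derivation.
Thus O(¬lower_boom), which is F(lower_boom): lower_boom is forbidden.

Forbidden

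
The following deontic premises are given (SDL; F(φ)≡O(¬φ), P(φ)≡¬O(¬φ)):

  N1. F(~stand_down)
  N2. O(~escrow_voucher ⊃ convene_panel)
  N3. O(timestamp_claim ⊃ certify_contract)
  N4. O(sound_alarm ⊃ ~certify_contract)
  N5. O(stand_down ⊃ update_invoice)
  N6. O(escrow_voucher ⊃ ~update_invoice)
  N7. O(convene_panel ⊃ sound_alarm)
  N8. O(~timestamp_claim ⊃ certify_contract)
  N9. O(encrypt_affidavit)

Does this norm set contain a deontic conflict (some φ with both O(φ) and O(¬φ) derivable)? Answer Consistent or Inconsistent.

Premises 8 and 3 cover both cases: O(~timestamp_claim ⊃ certify_contract) and O(timestamp_claim ⊃ certify_contract). Since ~timestamp_claim ∨ timestamp_claim is a tautology, O(certify_contract) follows.
The contrapositive of premise 4 (O(sound_alarm ⊃ ~certify_contract)) is O(certify_contract ⊃ ~sound_alarm), and O(certify_contract) is already established, so O(~sound_alarm).
The contrapositive of premise 7 (O(convene_panel ⊃ sound_alarm)) is O(~sound_alarm ⊃ ~convene_panel), and O(~sound_alarm) is already established, so O(~convene_panel).
The contrapositive of premise 2 (O(~escrow_voucher ⊃ convene_panel)) is O(~convene_panel ⊃ escrow_voucher), and O(~convene_panel) is already established, so O(escrow_voucher).
From O(escrow_voucher) and premise 6, O(escrow_voucher ⊃ ~update_invoice), we obtain O(~update_invoice).
Premise 5 is O(stand_down ⊃ update_invoice); contrapositively O(~update_invoice ⊃ ~stand_down). Since O(~update_invoice) holds, K gives O(~stand_down).
Yet premise 1 is F(~stand_down), i.e. O(stand_down).
We now have both O(~stand_down) and O(stand_down) — stand_down is simultaneously obligatory and forbidden, violating the D-axiom.

Inconsistent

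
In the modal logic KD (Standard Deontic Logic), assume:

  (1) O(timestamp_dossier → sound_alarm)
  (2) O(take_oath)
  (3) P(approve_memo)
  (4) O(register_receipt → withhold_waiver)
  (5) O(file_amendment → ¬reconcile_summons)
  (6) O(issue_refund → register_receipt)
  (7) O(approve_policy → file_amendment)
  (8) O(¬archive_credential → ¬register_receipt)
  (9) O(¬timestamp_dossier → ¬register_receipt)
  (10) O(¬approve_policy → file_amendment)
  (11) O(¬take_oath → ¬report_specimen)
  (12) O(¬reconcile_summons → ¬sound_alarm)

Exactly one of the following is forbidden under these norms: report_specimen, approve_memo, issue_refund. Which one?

issue_refund

Premises 7 and 10 cover both cases: O(approve_policy → file_amendment) and O(¬approve_policy → file_amendment). Since approve_policy ∨ ¬approve_policy is a tautology, O(file_amendment) follows.
With premise 5, O(file_amendment → ¬reconcile_summons), the K-axiom yields O(¬reconcile_summons).
Premise 12 is O(¬reconcile_summons → ¬sound_alarm); since O(¬reconcile_summons), deontic closure gives O(¬sound_alarm).
The contrapositive of premise 1 (O(timestamp_dossier → sound_alarm)) is O(¬sound_alarm → ¬timestamp_dossier), and O(¬sound_alarm) is already established, so O(¬timestamp_dossier).
With premise 9, O(¬timestamp_dossier → ¬register_receipt), the K-axiom yields O(¬register_receipt).
Premise 6, O(issue_refund → register_receipt), contraposes to O(¬register_receipt → ¬issue_refund); with O(¬register_receipt) we get O(¬issue_refund).
So O(¬issue_refund) holds, i.e. issue_refund is forbidden. None of the other listed options is forbidden under the premises.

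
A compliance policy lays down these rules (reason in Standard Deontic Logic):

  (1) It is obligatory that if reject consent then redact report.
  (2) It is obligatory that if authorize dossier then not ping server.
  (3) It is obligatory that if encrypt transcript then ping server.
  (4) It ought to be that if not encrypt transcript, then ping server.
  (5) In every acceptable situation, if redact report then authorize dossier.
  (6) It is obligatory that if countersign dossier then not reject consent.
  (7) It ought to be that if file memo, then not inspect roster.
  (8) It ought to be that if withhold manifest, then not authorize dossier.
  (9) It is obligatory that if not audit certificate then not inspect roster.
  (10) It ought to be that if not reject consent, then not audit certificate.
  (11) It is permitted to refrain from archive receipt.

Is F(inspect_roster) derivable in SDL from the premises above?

Premises 3 and 4 are O(encrypt_transcript → ping_server) and O(¬encrypt_transcript → ping_server); every ideal world satisfies encrypt_transcript or ¬encrypt_transcript, so in either case ping_server holds — hence O(ping_server).
The contrapositive of premise 2 (O(authorize_dossier → ¬ping_server)) is O(ping_server → ¬authorize_dossier), and O(ping_server) is already established, so O(¬authorize_dossier).
The contrapositive of premise 5 (O(redact_report → authorize_dossier)) is O(¬authorize_dossier → ¬redact_report), and O(¬authorize_dossier) is already established, so O(¬redact_report).
Premise 1, O(reject_consent → redact_report), contraposes to O(¬redact_report → ¬reject_consent); with O(¬redact_report) we get O(¬reject_consent).
From O(¬reject_consent) and premise 10, O(¬reject_consent → ¬audit_certificate), we obtain O(¬audit_certificate).
From O(¬audit_certificate) and premise 9, O(¬audit_certificate → ¬inspect_roster), we obtain O(¬inspect_roster).
Premises 6, 7, 8, 11 do not contribute to this derivation.
So O(¬inspect_roster) holds, i.e. F(inspect_roster). The claim follows.

Yes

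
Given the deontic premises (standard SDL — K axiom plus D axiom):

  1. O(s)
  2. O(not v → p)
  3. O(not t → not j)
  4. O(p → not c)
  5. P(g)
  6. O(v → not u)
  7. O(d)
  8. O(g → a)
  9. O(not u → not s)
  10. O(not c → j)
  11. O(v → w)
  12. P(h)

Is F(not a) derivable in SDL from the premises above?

No

Premise 8 is O(g → a), but O(g) is not derivable from the premises (the permission P(g) asserts only not O(not g), not O(g)), so it does not yield O(a).
No other premise forces O(a). An ideal world satisfying every premise can still have not a true, so F(not a) is not derivable.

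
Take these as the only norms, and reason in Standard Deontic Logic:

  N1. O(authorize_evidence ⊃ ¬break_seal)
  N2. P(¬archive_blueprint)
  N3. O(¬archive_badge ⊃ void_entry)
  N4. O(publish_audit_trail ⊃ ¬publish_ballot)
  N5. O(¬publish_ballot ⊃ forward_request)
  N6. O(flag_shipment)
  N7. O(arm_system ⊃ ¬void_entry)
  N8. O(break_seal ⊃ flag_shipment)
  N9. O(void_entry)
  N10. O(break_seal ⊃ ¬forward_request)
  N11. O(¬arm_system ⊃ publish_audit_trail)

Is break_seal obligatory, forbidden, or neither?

Forbidden

Premise 9 states O(void_entry) outright.
Premise 7 is O(arm_system ⊃ ¬void_entry); contrapositively O(void_entry ⊃ ¬arm_system). Since O(void_entry) holds, K gives O(¬arm_system).
Applying K to premise 11 (O(¬arm_system ⊃ publish_audit_trail)) and O(¬arm_system) yields O(publish_audit_trail).
Applying K to premise 4 (O(publish_audit_trail ⊃ ¬publish_ballot)) and O(publish_audit_trail) yields O(¬publish_ballot).
With premise 5, O(¬publish_ballot ⊃ forward_request), the K-axiom yields O(forward_request).
The contrapositive of premise 10 (O(break_seal ⊃ ¬forward_request)) is O(forward_request ⊃ ¬break_seal), and O(forward_request) is already established, so O(¬break_seal).
Premises 1, 2, 3, 6, 8 do not contribute to this derivation.
Thus O(¬break_seal), which is F(break_seal): break_seal is forbidden.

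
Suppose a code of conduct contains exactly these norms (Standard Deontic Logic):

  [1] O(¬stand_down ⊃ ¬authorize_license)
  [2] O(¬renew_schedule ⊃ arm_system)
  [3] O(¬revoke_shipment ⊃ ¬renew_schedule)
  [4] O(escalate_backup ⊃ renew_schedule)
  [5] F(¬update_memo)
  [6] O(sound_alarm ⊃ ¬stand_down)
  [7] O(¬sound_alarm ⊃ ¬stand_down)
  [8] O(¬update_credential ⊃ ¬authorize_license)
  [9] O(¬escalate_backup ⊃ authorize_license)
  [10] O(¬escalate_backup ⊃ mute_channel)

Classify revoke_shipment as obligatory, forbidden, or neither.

Premises 7 and 6 cover both cases: O(¬sound_alarm ⊃ ¬stand_down) and O(sound_alarm ⊃ ¬stand_down). Since ¬sound_alarm ∨ sound_alarm is a tautology, O(¬stand_down) follows.
Premise 1 is O(¬stand_down ⊃ ¬authorize_license); since O(¬stand_down), deontic closure gives O(¬authorize_license).
Premise 9 is O(¬escalate_backup ⊃ authorize_license); contrapositively O(¬authorize_license ⊃ escalate_backup). Since O(¬authorize_license) holds, K gives O(escalate_backup).
From O(escalate_backup) and premise 4, O(escalate_backup ⊃ renew_schedule), we obtain O(renew_schedule).
The contrapositive of premise 3 (O(¬revoke_shipment ⊃ ¬renew_schedule)) is O(renew_schedule ⊃ revoke_shipment), and O(renew_schedule) is already established, so O(revoke_shipment).
Premises 2, 5, 8, 10 do not contribute to this derivation.
Hence revoke_shipment is obligatory.

Obligatory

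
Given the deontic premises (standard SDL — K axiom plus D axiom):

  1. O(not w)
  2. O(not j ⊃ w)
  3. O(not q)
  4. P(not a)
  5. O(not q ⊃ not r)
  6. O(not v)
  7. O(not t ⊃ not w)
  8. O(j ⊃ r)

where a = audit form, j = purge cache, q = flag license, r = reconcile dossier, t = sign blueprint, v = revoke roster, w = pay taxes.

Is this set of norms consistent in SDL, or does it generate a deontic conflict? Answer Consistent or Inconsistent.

Inconsistent

Premise 1 gives O(not w).
Premise 2, O(not j ⊃ w), contraposes to O(not w ⊃ j); with O(not w) we get O(j).
With premise 8, O(j ⊃ r), the K-axiom yields O(r).
Premise 5 is O(not q ⊃ not r); contrapositively O(r ⊃ q). Since O(r) holds, K gives O(q).
But premise 3 directly asserts O(not q).
We now have both O(q) and O(not q) — q is simultaneously obligatory and forbidden, violating the D-axiom.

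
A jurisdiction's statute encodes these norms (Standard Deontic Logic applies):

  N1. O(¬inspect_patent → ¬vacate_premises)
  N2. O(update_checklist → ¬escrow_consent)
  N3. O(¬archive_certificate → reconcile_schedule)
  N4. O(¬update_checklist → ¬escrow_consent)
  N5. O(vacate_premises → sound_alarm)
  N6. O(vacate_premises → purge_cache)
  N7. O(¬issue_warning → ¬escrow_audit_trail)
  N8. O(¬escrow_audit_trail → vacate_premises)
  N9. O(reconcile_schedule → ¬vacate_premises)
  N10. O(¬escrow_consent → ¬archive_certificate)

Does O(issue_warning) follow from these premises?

Yes

By case analysis on update_checklist: premise 2 gives O(update_checklist → ¬escrow_consent) and premise 4 gives O(¬update_checklist → ¬escrow_consent), so O(¬escrow_consent) either way.
Premise 10 is O(¬escrow_consent → ¬archive_certificate); since O(¬escrow_consent), deontic closure gives O(¬archive_certificate).
Applying K to premise 3 (O(¬archive_certificate → reconcile_schedule)) and O(¬archive_certificate) yields O(reconcile_schedule).
With premise 9, O(reconcile_schedule → ¬vacate_premises), the K-axiom yields O(¬vacate_premises).
Premise 8 is O(¬escrow_audit_trail → vacate_premises); contrapositively O(¬vacate_premises → escrow_audit_trail). Since O(¬vacate_premises) holds, K gives O(escrow_audit_trail).
Premise 7 is O(¬issue_warning → ¬escrow_audit_trail); contrapositively O(escrow_audit_trail → issue_warning). Since O(escrow_audit_trail) holds, K gives O(issue_warning).
Premises 1, 5, 6 do not contribute to this derivation.
So O(issue_warning) follows.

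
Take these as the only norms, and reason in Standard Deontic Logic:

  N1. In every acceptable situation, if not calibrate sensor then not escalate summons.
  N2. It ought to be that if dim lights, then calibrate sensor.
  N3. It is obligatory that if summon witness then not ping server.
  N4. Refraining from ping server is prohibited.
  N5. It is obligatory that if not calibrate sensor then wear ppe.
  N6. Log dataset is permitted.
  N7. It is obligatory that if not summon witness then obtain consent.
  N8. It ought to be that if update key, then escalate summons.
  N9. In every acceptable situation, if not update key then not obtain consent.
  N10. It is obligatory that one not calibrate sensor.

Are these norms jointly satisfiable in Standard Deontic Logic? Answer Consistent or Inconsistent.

Inconsistent

Premise 4 is F(¬ping_server), i.e. O(ping_server).
Premise 3, O(summon_witness → ¬ping_server), contraposes to O(ping_server → ¬summon_witness); with O(ping_server) we get O(¬summon_witness).
From O(¬summon_witness) and premise 7, O(¬summon_witness → obtain_consent), we obtain O(obtain_consent).
The contrapositive of premise 9 (O(¬update_key → ¬obtain_consent)) is O(obtain_consent → update_key), and O(obtain_consent) is already established, so O(update_key).
Premise 8 is O(update_key → escalate_summons); since O(update_key), deontic closure gives O(escalate_summons).
Premise 1 is O(¬calibrate_sensor → ¬escalate_summons); contrapositively O(escalate_summons → calibrate_sensor). Since O(escalate_summons) holds, K gives O(calibrate_sensor).
Yet premise 10 states O(¬calibrate_sensor).
We now have both O(calibrate_sensor) and O(¬calibrate_sensor) — calibrate_sensor is simultaneously obligatory and forbidden, violating the D-axiom.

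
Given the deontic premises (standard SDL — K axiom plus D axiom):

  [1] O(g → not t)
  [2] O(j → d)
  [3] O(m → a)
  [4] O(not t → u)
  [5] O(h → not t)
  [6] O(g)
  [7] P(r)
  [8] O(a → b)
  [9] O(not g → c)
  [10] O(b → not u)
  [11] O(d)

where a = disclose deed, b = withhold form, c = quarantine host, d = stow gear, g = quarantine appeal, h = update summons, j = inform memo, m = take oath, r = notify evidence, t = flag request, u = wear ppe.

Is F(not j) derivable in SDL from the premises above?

No

Premise 2 is O(j → d); even if O(d) held, inferring O(j) would be affirming the consequent — invalid.
No other premise forces O(j). An ideal world satisfying every premise can still have not j true, so F(not j) is not derivable.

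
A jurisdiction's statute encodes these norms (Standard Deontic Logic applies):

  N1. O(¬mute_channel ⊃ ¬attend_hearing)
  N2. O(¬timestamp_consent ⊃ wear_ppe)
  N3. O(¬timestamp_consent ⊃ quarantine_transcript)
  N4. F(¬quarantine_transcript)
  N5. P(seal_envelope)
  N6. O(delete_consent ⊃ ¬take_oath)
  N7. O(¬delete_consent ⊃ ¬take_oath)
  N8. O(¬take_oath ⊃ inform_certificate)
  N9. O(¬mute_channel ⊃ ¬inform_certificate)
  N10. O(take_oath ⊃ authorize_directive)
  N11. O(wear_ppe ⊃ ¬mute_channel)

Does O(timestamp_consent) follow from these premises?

Premises 7 and 6 are O(¬delete_consent ⊃ ¬take_oath) and O(delete_consent ⊃ ¬take_oath); every ideal world satisfies ¬delete_consent or delete_consent, so in either case ¬take_oath holds — hence O(¬take_oath).
Applying K to premise 8 (O(¬take_oath ⊃ inform_certificate)) and O(¬take_oath) yields O(inform_certificate).
Premise 9 is O(¬mute_channel ⊃ ¬inform_certificate); contrapositively O(inform_certificate ⊃ mute_channel). Since O(inform_certificate) holds, K gives O(mute_channel).
Premise 11, O(wear_ppe ⊃ ¬mute_channel), contraposes to O(mute_channel ⊃ ¬wear_ppe); with O(mute_channel) we get O(¬wear_ppe).
The contrapositive of premise 2 (O(¬timestamp_consent ⊃ wear_ppe)) is O(¬wear_ppe ⊃ timestamp_consent), and O(¬wear_ppe) is already established, so O(timestamp_consent).
Premises 1, 3, 4, 5, 10 do not contribute to this derivation.
So O(timestamp_consent) follows.

Yes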